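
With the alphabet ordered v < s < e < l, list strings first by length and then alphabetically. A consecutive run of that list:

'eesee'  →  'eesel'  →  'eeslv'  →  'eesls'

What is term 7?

Continuing the enumeration 3 steps past eesls: eesls → eesle → eesll → (answer).

eeevv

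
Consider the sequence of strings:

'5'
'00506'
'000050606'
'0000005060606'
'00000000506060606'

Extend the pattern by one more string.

Every step adds 00 to the front and 06 to the end of the previous string.
Applying this once more to 00000000506060606:

000000000050606060606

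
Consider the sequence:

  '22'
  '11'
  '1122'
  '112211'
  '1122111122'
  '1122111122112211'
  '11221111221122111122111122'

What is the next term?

Each term (from the third on) is the previous term followed by the one before it: term 3 = 11·22 = 1122.
The next term joins 11221111221122111122111122 and 1122111122112211.

112211112211221111221111221122111122112211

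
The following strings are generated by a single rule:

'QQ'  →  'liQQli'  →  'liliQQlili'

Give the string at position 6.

s(k+1) = li·s(k)·li, so each term gains li as a prefix and li as a suffix.
From liliQQlili, 3 further steps: liliQQlili → lililiQQlilili → lilililiQQlililili → (answer).

lililililiQQlilililili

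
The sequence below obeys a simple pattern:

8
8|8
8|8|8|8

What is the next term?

8|8|8|8|8|8|8|8

s(k+1) = s(k)·|·s(k) — each term doubles the last with '|' between the halves.
So the next term is two copies of 8|8|8|8 with '|' between the halves.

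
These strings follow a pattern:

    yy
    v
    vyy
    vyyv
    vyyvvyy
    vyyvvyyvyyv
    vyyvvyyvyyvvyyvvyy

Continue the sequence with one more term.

This is a Fibonacci-style word recurrence s(k) = s(k−1)·s(k−2): e.g. v·yy = vyy.
Continuing: vyyvvyyvyyvvyyvvyy · vyyvvyyvyyv gives term 8.

vyyvvyyvyyvvyyvvyyvyyvvyyvyyv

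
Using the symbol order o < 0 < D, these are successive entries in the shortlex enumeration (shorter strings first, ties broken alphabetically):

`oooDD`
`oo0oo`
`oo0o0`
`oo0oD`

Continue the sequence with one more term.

Find the rightmost character of oo0oD below D, bump it to the next letter, and reset everything to its right to o.

oo00o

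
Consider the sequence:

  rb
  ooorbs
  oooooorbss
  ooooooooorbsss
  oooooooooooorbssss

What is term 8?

Every step adds ooo to the front and s to the end of the previous string.
From oooooooooooorbssss, 3 further steps: oooooooooooorbssss → ooooooooooooooorbsssss → oooooooooooooooooorbssssss → (answer).

ooooooooooooooooooooorbsssssss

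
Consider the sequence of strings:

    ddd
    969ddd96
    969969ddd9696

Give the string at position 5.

Each term wraps the previous one in 969 on the left and 96 on the right.
From 969969ddd9696, 2 further steps: 969969ddd9696 → 969969969ddd969696 → (answer).

969969969969ddd96969696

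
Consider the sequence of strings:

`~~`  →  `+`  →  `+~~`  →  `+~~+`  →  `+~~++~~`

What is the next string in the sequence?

+~~++~~+~~+

Each term (from the third on) is the previous term followed by the one before it: term 3 = +·~~ = +~~.
The next term joins +~~++~~ and +~~+.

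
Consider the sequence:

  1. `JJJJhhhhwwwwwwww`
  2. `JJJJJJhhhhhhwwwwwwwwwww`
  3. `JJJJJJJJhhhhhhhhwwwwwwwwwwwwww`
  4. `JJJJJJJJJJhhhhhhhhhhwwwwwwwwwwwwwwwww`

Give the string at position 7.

The n-th term is 2n J's then 2n h's then 3n+2 w's, where the shown terms are n = 2, 3, 4, 5.
For term 7, n = 8, so the run lengths are 16, 16, 26.

JJJJJJJJJJJJJJJJhhhhhhhhhhhhhhhhwwwwwwwwwwwwwwwwwwwwwwwwww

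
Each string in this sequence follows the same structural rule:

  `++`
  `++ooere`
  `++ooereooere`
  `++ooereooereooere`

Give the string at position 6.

++ooereooereooereooereooere

Each term is the previous one with ooere appended.
From ++ooereooereooere, 2 further steps: ++ooereooereooere → ++ooereooereooereooere → (answer).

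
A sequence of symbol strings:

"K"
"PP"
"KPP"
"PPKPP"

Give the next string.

From term 3 onward, concatenate the second-to-last term with the last: K·PP = KPP, PP·KPP = PPKPP, …
The next term joins KPP and PPKPP.

KPPPPKPP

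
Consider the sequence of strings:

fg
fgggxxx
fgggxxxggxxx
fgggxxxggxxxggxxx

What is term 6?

The strings grow by a fixed suffix ggxxx each time.
From fgggxxxggxxxggxxx, 2 further steps: fgggxxxggxxxggxxx → fgggxxxggxxxggxxxggxxx → (answer).

fgggxxxggxxxggxxxggxxxggxxx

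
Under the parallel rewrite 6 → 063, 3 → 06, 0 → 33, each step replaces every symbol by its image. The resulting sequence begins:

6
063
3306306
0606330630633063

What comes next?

φ(0606330630633063) expands symbol-by-symbol to 33 063 33 063 06 06 33 063 06 33 063 06 06 33 063 06; joining the 16 pieces gives the next term.

3306333063060633063063306306063306306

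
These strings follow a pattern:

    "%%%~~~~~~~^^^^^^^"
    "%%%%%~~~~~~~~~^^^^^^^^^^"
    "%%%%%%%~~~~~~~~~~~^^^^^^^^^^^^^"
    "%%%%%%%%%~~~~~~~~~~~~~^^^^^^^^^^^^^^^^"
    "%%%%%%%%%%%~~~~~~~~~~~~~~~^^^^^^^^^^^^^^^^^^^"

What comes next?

%%%%%%%%%%%%%~~~~~~~~~~~~~~~~~^^^^^^^^^^^^^^^^^^^^^^

Each string has the form %^{2n-1} ~^{2n+3} ^^{3n+1}, where the shown terms are n = 2, 3, 4, 5, 6.
Setting n = 7 gives 13, 17, 22 characters in each block.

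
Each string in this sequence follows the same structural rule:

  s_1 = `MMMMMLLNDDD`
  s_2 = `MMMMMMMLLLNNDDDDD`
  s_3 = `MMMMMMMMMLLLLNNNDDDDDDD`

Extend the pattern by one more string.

MMMMMMMMMMMLLLLLNNNNDDDDDDDDD

Each string has the form M^{2n+1} L^{n} N^{n-1} D^{2n-1}, where the shown terms are n = 2, 3, 4.
At n = 5 the blocks have lengths 11, 5, 4, 9.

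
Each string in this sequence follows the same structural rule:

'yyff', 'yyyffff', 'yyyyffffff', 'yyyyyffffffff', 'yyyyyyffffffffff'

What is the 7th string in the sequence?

The n-th term is n+1 y's then 2n f's (n = 1, 2, …).
At n = 7 the blocks have lengths 8, 14.

yyyyyyyyffffffffffffff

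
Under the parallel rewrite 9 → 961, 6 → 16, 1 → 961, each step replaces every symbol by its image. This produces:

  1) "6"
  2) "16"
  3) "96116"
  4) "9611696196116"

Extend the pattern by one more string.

Replace each of the 13 characters of 9611696196116 in place — 961 16 961 961 16 961 16 961 961 16 961 961 16 — and concatenate.

9611696196116961169619611696196116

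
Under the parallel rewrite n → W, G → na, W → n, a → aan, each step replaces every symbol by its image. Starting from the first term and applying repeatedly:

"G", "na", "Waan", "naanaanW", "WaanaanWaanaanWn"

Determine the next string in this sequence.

Rewriting the 16 symbols of WaanaanWaanaanWn one by one yields n aan aan W aan aan W n aan aan W aan aan W n W; concatenated:

naanaanWaanaanWnaanaanWaanaanWnW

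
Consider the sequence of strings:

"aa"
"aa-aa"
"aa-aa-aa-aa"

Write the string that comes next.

Every step duplicates the string with '-' between the halves.
One more doubling of aa-aa-aa-aa gives the answer.

aa-aa-aa-aa-aa-aa-aa-aa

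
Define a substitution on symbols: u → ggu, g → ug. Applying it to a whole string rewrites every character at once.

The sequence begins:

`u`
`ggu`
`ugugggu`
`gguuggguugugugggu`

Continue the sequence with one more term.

φ(gguuggguugugugggu) expands symbol-by-symbol to ug ug ggu ggu ug ug ug ggu ggu ug ggu ug ggu ug ug ug ggu; joining the 17 pieces gives the next term.

ugugggugguugugugggugguuggguuggguugugugggu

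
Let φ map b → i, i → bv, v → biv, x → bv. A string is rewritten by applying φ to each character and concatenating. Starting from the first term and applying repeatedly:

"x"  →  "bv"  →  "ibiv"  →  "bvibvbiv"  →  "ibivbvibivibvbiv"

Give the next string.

bvibvbivibivbvibvbivbvibivibvbiv

Replace each of the 16 characters of ibivbvibivibvbiv in place — bv i bv biv i biv bv i bv biv bv i biv i bv biv — and concatenate.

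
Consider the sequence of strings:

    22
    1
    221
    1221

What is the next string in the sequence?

Each term (from the third on) is the two preceding terms concatenated in order: term 3 = 22·1 = 221.
Continuing: 221 · 1221 gives term 5.

2211221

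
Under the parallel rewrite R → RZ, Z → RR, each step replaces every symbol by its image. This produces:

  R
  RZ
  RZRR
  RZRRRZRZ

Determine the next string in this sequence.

Apply φ to RZRRRZRZ symbol by symbol: R→RZ, Z→RR, R→RZ, R→RZ, R→RZ, Z→RR, R→RZ, Z→RR; joined: RZ RR RZ RZ RZ RR RZ RR.

RZRRRZRZRZRRRZRR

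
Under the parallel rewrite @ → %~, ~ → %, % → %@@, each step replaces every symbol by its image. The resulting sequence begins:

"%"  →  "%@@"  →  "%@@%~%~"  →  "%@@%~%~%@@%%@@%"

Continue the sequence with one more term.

%@@%~%~%@@%%@@%%@@%~%~%@@%@@%~%~%@@

Applying the rule to each of the 15 symbols of %@@%~%~%@@%%@@% gives the pieces %@@ %~ %~ %@@ % %@@ % %@@ %~ %~ %@@ %@@ %~ %~ %@@, which concatenate to the answer.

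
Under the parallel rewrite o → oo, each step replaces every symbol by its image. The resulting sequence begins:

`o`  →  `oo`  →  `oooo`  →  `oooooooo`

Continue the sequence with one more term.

Rewriting each symbol of oooooooo: o→oo, o→oo, o→oo, o→oo, o→oo, o→oo, o→oo, o→oo, which concatenates to oo oo oo oo oo oo oo oo.

oooooooooooooooo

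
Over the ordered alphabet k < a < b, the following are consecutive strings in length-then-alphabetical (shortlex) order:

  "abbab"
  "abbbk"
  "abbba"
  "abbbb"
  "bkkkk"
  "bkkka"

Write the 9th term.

Stepping forward 3 times from bkkka: bkkka → bkkkb → bkkak, then the target.

bkkaa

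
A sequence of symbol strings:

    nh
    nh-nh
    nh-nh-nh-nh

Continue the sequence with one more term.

Every step duplicates the string with '-' between the halves.
Doubling nh-nh-nh-nh with '-' between the halves:

nh-nh-nh-nh-nh-nh-nh-nh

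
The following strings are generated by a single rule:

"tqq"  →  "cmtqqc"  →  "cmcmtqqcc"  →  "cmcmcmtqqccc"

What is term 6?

cmcmcmcmcmtqqccccc

s(k+1) = cm·s(k)·c, so each term gains cm as a prefix and c as a suffix.
From cmcmcmtqqccc, 2 further steps: cmcmcmtqqccc → cmcmcmcmtqqcccc → (answer).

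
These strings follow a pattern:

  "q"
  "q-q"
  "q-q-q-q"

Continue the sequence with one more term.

q-q-q-q-q-q-q-q

s(k+1) = s(k)·-·s(k) — each term doubles the last with '-' between the halves.
So the next term is two copies of q-q-q-q with '-' between the halves.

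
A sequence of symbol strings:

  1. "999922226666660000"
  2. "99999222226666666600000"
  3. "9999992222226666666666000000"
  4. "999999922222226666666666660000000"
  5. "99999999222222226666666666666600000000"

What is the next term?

9999999992222222226666666666666666000000000

Term n consists of n+1 9's, followed by n+1 2's, followed by 2n 6's, followed by n+1 0's, where the shown terms are n = 3, 4, 5, 6, 7.
Setting n = 8 gives 9, 9, 16, 9 characters in each block.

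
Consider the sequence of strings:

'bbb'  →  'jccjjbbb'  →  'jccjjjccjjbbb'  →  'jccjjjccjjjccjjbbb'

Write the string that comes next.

jccjjjccjjjccjjjccjjbbb

Each term is the previous one with jccjj prepended.
One more step from jccjjjccjjjccjjbbb gives the answer.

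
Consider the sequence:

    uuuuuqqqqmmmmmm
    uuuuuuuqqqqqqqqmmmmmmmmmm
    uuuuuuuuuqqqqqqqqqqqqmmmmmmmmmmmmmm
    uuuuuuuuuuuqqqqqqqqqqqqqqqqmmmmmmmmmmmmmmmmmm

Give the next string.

Each string has the form u^{2n+3} q^{4n} m^{4n+2} (n = 1, 2, …).
At n = 5 the blocks have lengths 13, 20, 22.

uuuuuuuuuuuuuqqqqqqqqqqqqqqqqqqqqmmmmmmmmmmmmmmmmmmmmmm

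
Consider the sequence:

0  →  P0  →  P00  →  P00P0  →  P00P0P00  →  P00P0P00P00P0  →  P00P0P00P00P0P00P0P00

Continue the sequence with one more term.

P00P0P00P00P0P00P0P00P00P0P00P00P0

This is a Fibonacci-style word recurrence s(k) = s(k−1)·s(k−2): e.g. P0·0 = P00.
The next term joins P00P0P00P00P0P00P0P00 and P00P0P00P00P0.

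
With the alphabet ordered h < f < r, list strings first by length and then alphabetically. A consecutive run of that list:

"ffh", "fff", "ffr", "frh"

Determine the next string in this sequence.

Find the rightmost character of frh below r, bump it to the next letter, and reset everything to its right to h.

frf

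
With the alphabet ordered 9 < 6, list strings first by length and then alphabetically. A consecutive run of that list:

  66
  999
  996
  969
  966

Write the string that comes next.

699

Find the rightmost character of 966 below 6, bump it to the next letter, and reset everything to its right to 9.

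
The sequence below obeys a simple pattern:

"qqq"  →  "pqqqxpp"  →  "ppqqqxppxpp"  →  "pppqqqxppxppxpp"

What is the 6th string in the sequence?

pppppqqqxppxppxppxppxpp

s(k+1) = p·s(k)·xpp, so each term gains p as a prefix and xpp as a suffix.
From pppqqqxppxppxpp, 2 further steps: pppqqqxppxppxpp → ppppqqqxppxppxppxpp → (answer).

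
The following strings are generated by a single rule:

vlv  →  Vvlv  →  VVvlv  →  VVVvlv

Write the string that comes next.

VVVVvlv

Every step adds V at the front: s(k+1) = V·s(k).
One more step from VVVvlv gives the answer.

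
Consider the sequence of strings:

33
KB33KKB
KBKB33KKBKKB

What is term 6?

KBKBKBKBKB33KKBKKBKKBKKBKKB

Every step adds KB to the front and KKB to the end of the previous string.
From KBKB33KKBKKB, 3 further steps: KBKB33KKBKKB → KBKBKB33KKBKKBKKB → KBKBKBKB33KKBKKBKKBKKB → (answer).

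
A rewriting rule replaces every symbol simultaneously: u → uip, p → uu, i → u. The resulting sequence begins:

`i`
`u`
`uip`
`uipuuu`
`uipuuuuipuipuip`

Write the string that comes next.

φ(uipuuuuipuipuip) expands symbol-by-symbol to uip u uu uip uip uip uip u uu uip u uu uip u uu; joining the 15 pieces gives the next term.

uipuuuuipuipuipuipuuuuipuuuuipuuu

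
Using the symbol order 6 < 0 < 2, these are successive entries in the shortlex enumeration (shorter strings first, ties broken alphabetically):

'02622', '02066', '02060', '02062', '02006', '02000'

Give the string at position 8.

Continuing the enumeration 2 steps past 02000: 02000 → 02002 → (answer).

02026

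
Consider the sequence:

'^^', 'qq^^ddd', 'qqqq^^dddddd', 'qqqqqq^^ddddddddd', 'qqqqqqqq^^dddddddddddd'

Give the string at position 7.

qqqqqqqqqqqq^^dddddddddddddddddd

Each term wraps the previous one in qq on the left and ddd on the right.
From qqqqqqqq^^dddddddddddd, 2 further steps: qqqqqqqq^^dddddddddddd → qqqqqqqqqq^^ddddddddddddddd → (answer).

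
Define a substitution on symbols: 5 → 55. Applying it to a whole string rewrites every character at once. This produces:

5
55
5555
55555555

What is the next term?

5555555555555555

Rewriting each symbol of 55555555: 5→55, 5→55, 5→55, 5→55, 5→55, 5→55, 5→55, 5→55, which concatenates to 55 55 55 55 55 55 55 55.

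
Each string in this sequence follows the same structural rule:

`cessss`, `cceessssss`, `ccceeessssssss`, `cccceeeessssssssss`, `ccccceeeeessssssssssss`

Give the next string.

cccccceeeeeessssssssssssss

Each string has the form c^{n-1} e^{n-1} s^{2n}, where the shown terms are n = 2, 3, 4, 5, 6.
For the next term, n = 7, so the run lengths are 6, 6, 14.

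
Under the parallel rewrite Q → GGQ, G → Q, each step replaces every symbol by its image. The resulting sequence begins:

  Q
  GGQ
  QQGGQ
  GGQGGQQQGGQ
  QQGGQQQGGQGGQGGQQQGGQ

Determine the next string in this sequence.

Applying the rule to each of the 21 symbols of QQGGQQQGGQGGQGGQQQGGQ gives the pieces GGQ GGQ Q Q GGQ GGQ GGQ Q Q GGQ Q Q GGQ Q Q GGQ GGQ GGQ Q Q GGQ, which concatenate to the answer.

GGQGGQQQGGQGGQGGQQQGGQQQGGQQQGGQGGQGGQQQGGQ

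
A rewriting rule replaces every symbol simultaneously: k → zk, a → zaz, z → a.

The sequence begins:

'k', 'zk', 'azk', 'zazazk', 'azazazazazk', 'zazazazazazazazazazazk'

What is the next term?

Applying the rule to each of the 22 symbols of zazazazazazazazazazazk gives the pieces a zaz a zaz a zaz a zaz a zaz a zaz a zaz a zaz a zaz a zaz a zk, which concatenate to the answer.

azazazazazazazazazazazazazazazazazazazazazk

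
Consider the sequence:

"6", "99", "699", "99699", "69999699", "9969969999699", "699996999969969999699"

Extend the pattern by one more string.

9969969999699699996999969969999699

Each term (from the third on) is the two preceding terms concatenated in order: term 3 = 6·99 = 699.
Continuing: 9969969999699 · 699996999969969999699 gives term 8.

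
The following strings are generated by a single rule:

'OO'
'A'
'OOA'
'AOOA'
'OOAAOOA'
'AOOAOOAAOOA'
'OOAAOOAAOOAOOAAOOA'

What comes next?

This is a Fibonacci-style word recurrence s(k) = s(k−2)·s(k−1): e.g. OO·A = OOA.
The next term joins AOOAOOAAOOA and OOAAOOAAOOAOOAAOOA.

AOOAOOAAOOAOOAAOOAAOOAOOAAOOA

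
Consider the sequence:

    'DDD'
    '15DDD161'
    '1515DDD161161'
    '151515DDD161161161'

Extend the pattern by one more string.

s(k+1) = 15·s(k)·161, so each term gains 15 as a prefix and 161 as a suffix.
So the next term is 15·151515DDD161161161·161.

15151515DDD161161161161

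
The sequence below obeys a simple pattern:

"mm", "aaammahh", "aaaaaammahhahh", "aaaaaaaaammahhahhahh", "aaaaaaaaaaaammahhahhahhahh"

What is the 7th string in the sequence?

aaaaaaaaaaaaaaaaaammahhahhahhahhahhahh

Each term wraps the previous one in aaa on the left and ahh on the right.
From aaaaaaaaaaaammahhahhahhahh, 2 further steps: aaaaaaaaaaaammahhahhahhahh → aaaaaaaaaaaaaaammahhahhahhahhahh → (answer).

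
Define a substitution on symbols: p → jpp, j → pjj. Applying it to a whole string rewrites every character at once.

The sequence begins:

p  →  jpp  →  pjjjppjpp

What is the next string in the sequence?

Expanding pjjjppjpp: p→jpp, j→pjj, j→pjj, j→pjj, p→jpp, p→jpp, j→pjj, p→jpp, p→jpp. Concatenated: jpp pjj pjj pjj jpp jpp pjj jpp jpp.

jpppjjpjjpjjjppjpppjjjppjpp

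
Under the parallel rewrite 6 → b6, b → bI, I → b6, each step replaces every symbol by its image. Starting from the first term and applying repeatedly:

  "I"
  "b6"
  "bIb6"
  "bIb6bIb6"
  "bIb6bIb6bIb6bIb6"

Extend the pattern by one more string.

bIb6bIb6bIb6bIb6bIb6bIb6bIb6bIb6

φ(bIb6bIb6bIb6bIb6) expands symbol-by-symbol to bI b6 bI b6 bI b6 bI b6 bI b6 bI b6 bI b6 bI b6; joining the 16 pieces gives the next term.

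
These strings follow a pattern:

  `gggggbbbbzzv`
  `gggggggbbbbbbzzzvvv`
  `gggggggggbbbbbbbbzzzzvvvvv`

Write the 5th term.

gggggggggggggbbbbbbbbbbbbzzzzzzvvvvvvvvv

Reading off run lengths: g runs 5, 7, 9; b runs 4, 6, 8; z runs 2, 3, 4; v runs 1, 3, 5 — each is linear in n (n = 1, 2, …).
At n = 5 the blocks have lengths 13, 12, 6, 9.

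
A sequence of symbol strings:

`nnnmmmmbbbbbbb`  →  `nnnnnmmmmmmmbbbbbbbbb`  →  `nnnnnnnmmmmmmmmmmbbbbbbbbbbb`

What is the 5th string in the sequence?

Term n consists of 2n-1 n's, followed by 3n-2 m's, followed by 2n+3 b's, where the shown terms are n = 2, 3, 4.
At n = 6 the blocks have lengths 11, 16, 15.

nnnnnnnnnnnmmmmmmmmmmmmmmmmbbbbbbbbbbbbbbb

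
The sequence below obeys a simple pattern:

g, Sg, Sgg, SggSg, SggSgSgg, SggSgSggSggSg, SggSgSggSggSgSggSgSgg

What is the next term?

This is a Fibonacci-style word recurrence s(k) = s(k−1)·s(k−2): e.g. Sg·g = Sgg.
Continuing: SggSgSggSggSgSggSgSgg · SggSgSggSggSg gives term 8.

SggSgSggSggSgSggSgSggSggSgSggSggSg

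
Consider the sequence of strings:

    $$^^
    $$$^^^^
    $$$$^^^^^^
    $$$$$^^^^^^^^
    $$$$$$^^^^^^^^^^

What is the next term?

$$$$$$$^^^^^^^^^^^^

The n-th term is n+1 $'s then 2n ^'s (n = 1, 2, …).
For the next term, n = 6, so the run lengths are 7, 12.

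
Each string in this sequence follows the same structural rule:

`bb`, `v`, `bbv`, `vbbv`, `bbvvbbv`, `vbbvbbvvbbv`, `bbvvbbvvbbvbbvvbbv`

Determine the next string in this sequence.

vbbvbbvvbbvbbvvbbvvbbvbbvvbbv

From term 3 onward, concatenate the second-to-last term with the last: bb·v = bbv, v·bbv = vbbv, …
So term 8 is vbbvbbvvbbv·bbvvbbvvbbvbbvvbbv.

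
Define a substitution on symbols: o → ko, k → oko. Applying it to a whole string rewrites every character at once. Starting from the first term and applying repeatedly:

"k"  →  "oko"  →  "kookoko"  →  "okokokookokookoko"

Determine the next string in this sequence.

Replace each of the 17 characters of okokokookokookoko in place — ko oko ko oko ko oko ko ko oko ko oko ko ko oko ko oko ko — and concatenate.

kookokookokookokokookokookokokookokookoko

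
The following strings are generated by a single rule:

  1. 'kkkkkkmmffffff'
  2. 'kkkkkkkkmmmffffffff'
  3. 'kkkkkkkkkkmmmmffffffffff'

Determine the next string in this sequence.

Term n consists of 2n k's, followed by n-1 m's, followed by 2n f's, where the shown terms are n = 3, 4, 5.
At n = 6 the blocks have lengths 12, 5, 12.

kkkkkkkkkkkkmmmmmffffffffffff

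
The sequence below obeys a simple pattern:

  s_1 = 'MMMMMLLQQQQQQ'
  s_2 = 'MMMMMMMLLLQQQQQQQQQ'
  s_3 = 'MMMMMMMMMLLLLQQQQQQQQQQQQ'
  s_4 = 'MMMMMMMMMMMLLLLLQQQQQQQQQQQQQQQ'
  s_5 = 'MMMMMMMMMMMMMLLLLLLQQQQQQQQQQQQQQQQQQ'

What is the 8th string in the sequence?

Each string has the form M^{2n+1} L^{n} Q^{3n}, where the shown terms are n = 2, 3, 4, 5, 6.
Setting n = 9 gives 19, 9, 27 characters in each block.

MMMMMMMMMMMMMMMMMMMLLLLLLLLLQQQQQQQQQQQQQQQQQQQQQQQQQQQ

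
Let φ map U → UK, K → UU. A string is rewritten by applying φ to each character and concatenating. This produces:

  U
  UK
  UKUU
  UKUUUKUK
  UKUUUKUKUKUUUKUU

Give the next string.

Replace each of the 16 characters of UKUUUKUKUKUUUKUU in place — UK UU UK UK UK UU UK UU UK UU UK UK UK UU UK UK — and concatenate.

UKUUUKUKUKUUUKUUUKUUUKUKUKUUUKUK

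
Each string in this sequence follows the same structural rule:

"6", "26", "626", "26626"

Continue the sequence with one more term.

62626626

This is a Fibonacci-style word recurrence s(k) = s(k−2)·s(k−1): e.g. 6·26 = 626.
Continuing: 626 · 26626 gives term 5.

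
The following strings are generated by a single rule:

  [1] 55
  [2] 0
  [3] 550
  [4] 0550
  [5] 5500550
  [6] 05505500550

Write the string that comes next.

550055005505500550

From term 3 onward, concatenate the second-to-last term with the last: 55·0 = 550, 0·550 = 0550, …
So term 7 is 5500550·05505500550.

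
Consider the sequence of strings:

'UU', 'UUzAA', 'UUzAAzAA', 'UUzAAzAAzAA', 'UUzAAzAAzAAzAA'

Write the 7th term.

UUzAAzAAzAAzAAzAAzAA

Each term is the previous one with zAA appended.
From UUzAAzAAzAAzAA, 2 further steps: UUzAAzAAzAAzAA → UUzAAzAAzAAzAAzAA → (answer).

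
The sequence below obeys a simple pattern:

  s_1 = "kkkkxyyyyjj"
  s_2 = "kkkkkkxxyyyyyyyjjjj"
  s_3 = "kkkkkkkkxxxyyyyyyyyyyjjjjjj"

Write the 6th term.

kkkkkkkkkkkkkkxxxxxxyyyyyyyyyyyyyyyyyyyjjjjjjjjjjjj

Each string has the form k^{2n+2} x^{n} y^{3n+1} j^{2n} (n = 1, 2, …).
Setting n = 6 gives 14, 6, 19, 12 characters in each block.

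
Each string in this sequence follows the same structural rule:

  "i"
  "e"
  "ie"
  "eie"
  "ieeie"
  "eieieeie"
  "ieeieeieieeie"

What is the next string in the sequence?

From term 3 onward, concatenate the second-to-last term with the last: i·e = ie, e·ie = eie, …
So term 8 is eieieeie·ieeieeieieeie.

eieieeieieeieeieieeie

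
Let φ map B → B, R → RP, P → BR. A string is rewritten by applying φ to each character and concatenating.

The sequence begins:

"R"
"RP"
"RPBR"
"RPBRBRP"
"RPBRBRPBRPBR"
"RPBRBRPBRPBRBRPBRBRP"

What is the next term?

Replace each of the 20 characters of RPBRBRPBRPBRBRPBRBRP in place — RP BR B RP B RP BR B RP BR B RP B RP BR B RP B RP BR — and concatenate.

RPBRBRPBRPBRBRPBRBRPBRPBRBRPBRPBR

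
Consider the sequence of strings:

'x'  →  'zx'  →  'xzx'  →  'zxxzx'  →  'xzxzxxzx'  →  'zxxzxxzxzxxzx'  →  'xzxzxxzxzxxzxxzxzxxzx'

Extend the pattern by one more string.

zxxzxxzxzxxzxxzxzxxzxzxxzxxzxzxxzx

This is a Fibonacci-style word recurrence s(k) = s(k−2)·s(k−1): e.g. x·zx = xzx.
So term 8 is zxxzxxzxzxxzx·xzxzxxzxzxxzxxzxzxxzx.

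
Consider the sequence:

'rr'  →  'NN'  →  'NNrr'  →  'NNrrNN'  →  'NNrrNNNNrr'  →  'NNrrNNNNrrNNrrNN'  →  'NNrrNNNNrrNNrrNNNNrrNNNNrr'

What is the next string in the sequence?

NNrrNNNNrrNNrrNNNNrrNNNNrrNNrrNNNNrrNNrrNN

Each term (from the third on) is the previous term followed by the one before it: term 3 = NN·rr = NNrr.
So term 8 is NNrrNNNNrrNNrrNNNNrrNNNNrr·NNrrNNNNrrNNrrNN.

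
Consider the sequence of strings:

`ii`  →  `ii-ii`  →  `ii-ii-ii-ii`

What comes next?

Each string is two copies of the previous one joined by '-'.
One more doubling of ii-ii-ii-ii gives the answer.

ii-ii-ii-ii-ii-ii-ii-ii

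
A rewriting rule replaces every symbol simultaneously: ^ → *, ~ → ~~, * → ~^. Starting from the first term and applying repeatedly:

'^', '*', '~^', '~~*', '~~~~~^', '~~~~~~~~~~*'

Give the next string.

~~~~~~~~~~~~~~~~~~~~~^

Rewriting each symbol of ~~~~~~~~~~*: ~→~~, ~→~~, ~→~~, ~→~~, ~→~~, ~→~~, ~→~~, ~→~~, ~→~~, ~→~~, *→~^, which concatenates to ~~ ~~ ~~ ~~ ~~ ~~ ~~ ~~ ~~ ~~ ~^.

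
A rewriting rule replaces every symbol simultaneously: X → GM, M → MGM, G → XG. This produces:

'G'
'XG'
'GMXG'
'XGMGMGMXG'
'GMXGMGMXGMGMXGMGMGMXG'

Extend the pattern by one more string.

XGMGMGMXGMGMXGMGMGMXGMGMXGMGMGMXGMGMXGMGMXGMGMGMXG

φ(GMXGMGMXGMGMXGMGMGMXG) expands symbol-by-symbol to XG MGM GM XG MGM XG MGM GM XG MGM XG MGM GM XG MGM XG MGM XG MGM GM XG; joining the 21 pieces gives the next term.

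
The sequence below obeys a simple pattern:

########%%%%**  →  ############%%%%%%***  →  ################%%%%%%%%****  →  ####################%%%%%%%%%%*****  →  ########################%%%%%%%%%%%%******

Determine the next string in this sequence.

############################%%%%%%%%%%%%%%*******

Term n consists of 4n #'s, followed by 2n %'s, followed by n *'s, where the shown terms are n = 2, 3, 4, 5, 6.
Setting n = 7 gives 28, 14, 7 characters in each block.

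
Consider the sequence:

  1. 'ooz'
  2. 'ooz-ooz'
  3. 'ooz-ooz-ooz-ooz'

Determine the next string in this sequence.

Each string is two copies of the previous one joined by '-'.
Doubling ooz-ooz-ooz-ooz with '-' between the halves:

ooz-ooz-ooz-ooz-ooz-ooz-ooz-ooz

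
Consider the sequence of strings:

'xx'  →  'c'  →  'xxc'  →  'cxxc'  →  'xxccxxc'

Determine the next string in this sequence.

Each term (from the third on) is the two preceding terms concatenated in order: term 3 = xx·c = xxc.
So term 6 is cxxc·xxccxxc.

cxxcxxccxxc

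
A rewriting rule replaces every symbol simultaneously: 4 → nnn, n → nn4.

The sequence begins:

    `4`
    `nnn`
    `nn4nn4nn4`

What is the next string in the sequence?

Expanding nn4nn4nn4: n→nn4, n→nn4, 4→nnn, n→nn4, n→nn4, 4→nnn, n→nn4, n→nn4, 4→nnn. Concatenated: nn4 nn4 nnn nn4 nn4 nnn nn4 nn4 nnn.

nn4nn4nnnnn4nn4nnnnn4nn4nnn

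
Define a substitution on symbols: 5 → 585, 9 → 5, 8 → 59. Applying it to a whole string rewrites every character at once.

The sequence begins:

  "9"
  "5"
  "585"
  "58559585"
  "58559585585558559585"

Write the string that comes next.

585595855855585595855855958558558559585585558559585

Applying the rule to each of the 20 symbols of 58559585585558559585 gives the pieces 585 59 585 585 5 585 59 585 585 59 585 585 585 59 585 585 5 585 59 585, which concatenate to the answer.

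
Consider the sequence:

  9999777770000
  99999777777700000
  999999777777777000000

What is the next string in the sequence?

9999999777777777770000000

Each string has the form 9^{n+1} 7^{2n-1} 0^{n+1}, where the shown terms are n = 3, 4, 5.
At n = 6 the blocks have lengths 7, 11, 7.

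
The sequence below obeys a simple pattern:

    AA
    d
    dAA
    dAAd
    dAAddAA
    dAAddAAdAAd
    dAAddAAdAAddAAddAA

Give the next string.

From term 3 onward, concatenate the last term with the second-to-last: d·AA = dAA, dAA·d = dAAd, …
So term 8 is dAAddAAdAAddAAddAA·dAAddAAdAAd.

dAAddAAdAAddAAddAAdAAddAAdAAd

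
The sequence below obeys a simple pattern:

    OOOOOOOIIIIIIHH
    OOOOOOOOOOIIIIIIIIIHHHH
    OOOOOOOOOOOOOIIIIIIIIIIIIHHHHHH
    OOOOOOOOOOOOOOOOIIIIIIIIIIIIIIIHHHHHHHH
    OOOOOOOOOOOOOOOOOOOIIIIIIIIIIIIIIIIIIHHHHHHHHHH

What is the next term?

Each string has the form O^{3n+1} I^{3n} H^{2n-2}, where the shown terms are n = 2, 3, 4, 5, 6.
At n = 7 the blocks have lengths 22, 21, 12.

OOOOOOOOOOOOOOOOOOOOOOIIIIIIIIIIIIIIIIIIIIIHHHHHHHHHHHH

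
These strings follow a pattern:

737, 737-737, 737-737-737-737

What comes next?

Each string is two copies of the previous one joined by '-'.
So the next term is two copies of 737-737-737-737 with '-' between the halves.

737-737-737-737-737-737-737-737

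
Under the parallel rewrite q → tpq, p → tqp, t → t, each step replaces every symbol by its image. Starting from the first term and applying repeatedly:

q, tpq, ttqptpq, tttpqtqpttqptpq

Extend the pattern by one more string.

φ(tttpqtqpttqptpq) expands symbol-by-symbol to t t t tqp tpq t tpq tqp t t tpq tqp t tqp tpq; joining the 15 pieces gives the next term.

ttttqptpqttpqtqptttpqtqpttqptpq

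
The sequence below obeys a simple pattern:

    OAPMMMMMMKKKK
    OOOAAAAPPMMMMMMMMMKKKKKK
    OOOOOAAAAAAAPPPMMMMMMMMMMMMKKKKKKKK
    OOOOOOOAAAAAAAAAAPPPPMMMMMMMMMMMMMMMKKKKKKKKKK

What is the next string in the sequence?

Each string has the form O^{2n-1} A^{3n-2} P^{n} M^{3n+3} K^{2n+2} (n = 1, 2, …).
Setting n = 5 gives 9, 13, 5, 18, 12 characters in each block.

OOOOOOOOOAAAAAAAAAAAAAPPPPPMMMMMMMMMMMMMMMMMMKKKKKKKKKKKK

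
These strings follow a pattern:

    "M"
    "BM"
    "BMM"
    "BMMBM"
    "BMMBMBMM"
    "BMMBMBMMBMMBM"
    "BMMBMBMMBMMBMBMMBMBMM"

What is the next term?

From term 3 onward, concatenate the last term with the second-to-last: BM·M = BMM, BMM·BM = BMMBM, …
The next term joins BMMBMBMMBMMBMBMMBMBMM and BMMBMBMMBMMBM.

BMMBMBMMBMMBMBMMBMBMMBMMBMBMMBMMBM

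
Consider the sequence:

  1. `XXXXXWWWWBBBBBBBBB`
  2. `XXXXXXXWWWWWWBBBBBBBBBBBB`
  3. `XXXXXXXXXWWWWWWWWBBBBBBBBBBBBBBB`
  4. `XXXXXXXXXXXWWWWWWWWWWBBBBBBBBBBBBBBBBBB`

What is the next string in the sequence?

The n-th term is 2n+1 X's then 2n W's then 3n+3 B's, where the shown terms are n = 2, 3, 4, 5.
At n = 6 the blocks have lengths 13, 12, 21.

XXXXXXXXXXXXXWWWWWWWWWWWWBBBBBBBBBBBBBBBBBBBBB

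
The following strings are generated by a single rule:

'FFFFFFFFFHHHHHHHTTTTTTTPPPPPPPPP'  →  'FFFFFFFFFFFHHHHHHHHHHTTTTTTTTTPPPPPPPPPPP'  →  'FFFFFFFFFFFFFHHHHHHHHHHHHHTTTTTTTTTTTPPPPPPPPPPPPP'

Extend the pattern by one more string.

Each string has the form F^{2n+3} H^{3n-2} T^{2n+1} P^{2n+3}, where the shown terms are n = 3, 4, 5.
Setting n = 6 gives 15, 16, 13, 15 characters in each block.

FFFFFFFFFFFFFFFHHHHHHHHHHHHHHHHTTTTTTTTTTTTTPPPPPPPPPPPPPPP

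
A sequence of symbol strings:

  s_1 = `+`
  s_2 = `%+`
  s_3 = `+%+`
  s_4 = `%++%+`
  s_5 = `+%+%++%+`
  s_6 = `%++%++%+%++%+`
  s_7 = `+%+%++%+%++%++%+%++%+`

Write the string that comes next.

Each term (from the third on) is the two preceding terms concatenated in order: term 3 = +·%+ = +%+.
So term 8 is %++%++%+%++%+·+%+%++%+%++%++%+%++%+.

%++%++%+%++%++%+%++%+%++%++%+%++%+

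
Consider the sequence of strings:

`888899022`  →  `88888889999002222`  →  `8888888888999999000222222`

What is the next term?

888888888888899999999000022222222

The n-th term is 3n+1 8's then 2n 9's then n 0's then 2n 2's (n = 1, 2, …).
For the next term, n = 4, so the run lengths are 13, 8, 4, 8.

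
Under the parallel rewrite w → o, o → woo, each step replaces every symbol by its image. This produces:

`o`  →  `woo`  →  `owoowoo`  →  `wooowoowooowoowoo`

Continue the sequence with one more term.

φ(wooowoowooowoowoo) expands symbol-by-symbol to o woo woo woo o woo woo o woo woo woo o woo woo o woo woo; joining the 17 pieces gives the next term.

owoowoowooowoowooowoowoowooowoowooowoowoo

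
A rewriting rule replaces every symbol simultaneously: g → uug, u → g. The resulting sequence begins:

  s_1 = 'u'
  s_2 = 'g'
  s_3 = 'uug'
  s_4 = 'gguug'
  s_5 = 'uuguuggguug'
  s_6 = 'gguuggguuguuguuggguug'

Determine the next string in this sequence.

uuguuggguuguuguuggguuggguuggguuguuguuggguug

Replace each of the 21 characters of gguuggguuguuguuggguug in place — uug uug g g uug uug uug g g uug g g uug g g uug uug uug g g uug — and concatenate.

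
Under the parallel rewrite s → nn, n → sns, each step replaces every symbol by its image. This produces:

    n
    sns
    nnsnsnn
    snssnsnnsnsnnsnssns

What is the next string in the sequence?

Applying the rule to each of the 19 symbols of snssnsnnsnsnnsnssns gives the pieces nn sns nn nn sns nn sns sns nn sns nn sns sns nn sns nn nn sns nn, which concatenate to the answer.

nnsnsnnnnsnsnnsnssnsnnsnsnnsnssnsnnsnsnnnnsnsnn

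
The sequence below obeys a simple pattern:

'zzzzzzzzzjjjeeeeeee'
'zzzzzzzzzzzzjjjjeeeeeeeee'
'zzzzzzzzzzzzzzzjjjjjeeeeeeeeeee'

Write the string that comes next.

The n-th term is 3n z's then n j's then 2n+1 e's, where the shown terms are n = 3, 4, 5.
For the next term, n = 6, so the run lengths are 18, 6, 13.

zzzzzzzzzzzzzzzzzzjjjjjjeeeeeeeeeeeee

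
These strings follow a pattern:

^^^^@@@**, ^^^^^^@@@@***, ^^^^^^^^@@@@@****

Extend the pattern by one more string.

^^^^^^^^^^@@@@@@*****

The n-th term is 2n ^'s then n+1 @'s then n *'s, where the shown terms are n = 2, 3, 4.
At n = 5 the blocks have lengths 10, 6, 5.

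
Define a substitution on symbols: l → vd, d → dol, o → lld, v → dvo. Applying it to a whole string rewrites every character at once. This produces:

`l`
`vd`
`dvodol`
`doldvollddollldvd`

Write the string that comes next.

Applying the rule to each of the 17 symbols of doldvollddollldvd gives the pieces dol lld vd dol dvo lld vd vd dol dol lld vd vd vd dol dvo dol, which concatenate to the answer.

dollldvddoldvolldvdvddoldollldvdvdvddoldvodol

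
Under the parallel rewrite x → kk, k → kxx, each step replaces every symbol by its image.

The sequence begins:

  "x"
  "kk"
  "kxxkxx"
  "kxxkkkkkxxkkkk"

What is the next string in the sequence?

Rewriting the 14 symbols of kxxkkkkkxxkkkk one by one yields kxx kk kk kxx kxx kxx kxx kxx kk kk kxx kxx kxx kxx; concatenated:

kxxkkkkkxxkxxkxxkxxkxxkkkkkxxkxxkxxkxx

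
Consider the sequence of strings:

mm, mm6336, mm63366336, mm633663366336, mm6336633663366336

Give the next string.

mm63366336633663366336

Each term is the previous one with 6336 appended.
So the next term is mm6336633663366336·6336.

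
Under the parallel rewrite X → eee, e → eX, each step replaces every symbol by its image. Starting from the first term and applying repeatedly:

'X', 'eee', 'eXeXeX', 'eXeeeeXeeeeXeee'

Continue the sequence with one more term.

Rewriting the 15 symbols of eXeeeeXeeeeXeee one by one yields eX eee eX eX eX eX eee eX eX eX eX eee eX eX eX; concatenated:

eXeeeeXeXeXeXeeeeXeXeXeXeeeeXeXeX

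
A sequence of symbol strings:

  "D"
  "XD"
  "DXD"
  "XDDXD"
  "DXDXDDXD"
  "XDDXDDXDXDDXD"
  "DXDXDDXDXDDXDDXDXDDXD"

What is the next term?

From term 3 onward, concatenate the second-to-last term with the last: D·XD = DXD, XD·DXD = XDDXD, …
So term 8 is XDDXDDXDXDDXD·DXDXDDXDXDDXDDXDXDDXD.

XDDXDDXDXDDXDDXDXDDXDXDDXDDXDXDDXD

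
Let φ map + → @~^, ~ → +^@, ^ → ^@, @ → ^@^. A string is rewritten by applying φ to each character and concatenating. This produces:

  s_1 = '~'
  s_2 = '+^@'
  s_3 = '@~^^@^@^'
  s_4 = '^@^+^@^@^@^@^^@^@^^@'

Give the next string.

φ(^@^+^@^@^@^@^^@^@^^@) expands symbol-by-symbol to ^@ ^@^ ^@ @~^ ^@ ^@^ ^@ ^@^ ^@ ^@^ ^@ ^@^ ^@ ^@ ^@^ ^@ ^@^ ^@ ^@ ^@^; joining the 20 pieces gives the next term.

^@^@^^@@~^^@^@^^@^@^^@^@^^@^@^^@^@^@^^@^@^^@^@^@^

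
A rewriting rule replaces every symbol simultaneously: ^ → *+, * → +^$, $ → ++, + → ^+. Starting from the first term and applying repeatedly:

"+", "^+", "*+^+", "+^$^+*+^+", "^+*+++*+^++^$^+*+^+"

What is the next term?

φ(^+*+++*+^++^$^+*+^+) expands symbol-by-symbol to *+ ^+ +^$ ^+ ^+ ^+ +^$ ^+ *+ ^+ ^+ *+ ++ *+ ^+ +^$ ^+ *+ ^+; joining the 19 pieces gives the next term.

*+^++^$^+^+^++^$^+*+^+^+*+++*+^++^$^+*+^+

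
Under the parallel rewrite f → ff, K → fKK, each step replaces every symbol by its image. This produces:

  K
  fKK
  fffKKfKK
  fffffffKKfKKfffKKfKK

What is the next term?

fffffffffffffffKKfKKfffKKfKKfffffffKKfKKfffKKfKK

Applying the rule to each of the 20 symbols of fffffffKKfKKfffKKfKK gives the pieces ff ff ff ff ff ff ff fKK fKK ff fKK fKK ff ff ff fKK fKK ff fKK fKK, which concatenate to the answer.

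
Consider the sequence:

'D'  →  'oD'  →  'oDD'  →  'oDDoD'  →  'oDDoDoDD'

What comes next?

This is a Fibonacci-style word recurrence s(k) = s(k−1)·s(k−2): e.g. oD·D = oDD.
Continuing: oDDoDoDD · oDDoD gives term 6.

oDDoDoDDoDDoD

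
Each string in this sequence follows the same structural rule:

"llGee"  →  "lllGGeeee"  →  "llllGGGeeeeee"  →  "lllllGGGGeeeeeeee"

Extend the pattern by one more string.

Reading off run lengths: l runs 2, 3, 4, 5; G runs 1, 2, 3, 4; e runs 2, 4, 6, 8 — each is linear in n (n = 1, 2, …).
For the next term, n = 5, so the run lengths are 6, 5, 10.

llllllGGGGGeeeeeeeeee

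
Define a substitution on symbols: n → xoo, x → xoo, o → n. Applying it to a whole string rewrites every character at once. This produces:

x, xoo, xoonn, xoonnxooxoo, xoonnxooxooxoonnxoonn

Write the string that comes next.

xoonnxooxooxoonnxoonnxoonnxooxooxoonnxooxoo

φ(xoonnxooxooxoonnxoonn) expands symbol-by-symbol to xoo n n xoo xoo xoo n n xoo n n xoo n n xoo xoo xoo n n xoo xoo; joining the 21 pieces gives the next term.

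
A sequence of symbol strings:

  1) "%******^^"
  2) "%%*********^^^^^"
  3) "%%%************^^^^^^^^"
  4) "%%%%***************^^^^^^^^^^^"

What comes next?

%%%%%******************^^^^^^^^^^^^^^

Reading off run lengths: % runs 1, 2, 3, 4; * runs 6, 9, 12, 15; ^ runs 2, 5, 8, 11 — each is linear in n (n = 1, 2, …).
For the next term, n = 5, so the run lengths are 5, 18, 14.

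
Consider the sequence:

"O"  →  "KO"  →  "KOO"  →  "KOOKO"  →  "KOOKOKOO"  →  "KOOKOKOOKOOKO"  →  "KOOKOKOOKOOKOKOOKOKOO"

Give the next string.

KOOKOKOOKOOKOKOOKOKOOKOOKOKOOKOOKO

This is a Fibonacci-style word recurrence s(k) = s(k−1)·s(k−2): e.g. KO·O = KOO.
The next term joins KOOKOKOOKOOKOKOOKOKOO and KOOKOKOOKOOKO.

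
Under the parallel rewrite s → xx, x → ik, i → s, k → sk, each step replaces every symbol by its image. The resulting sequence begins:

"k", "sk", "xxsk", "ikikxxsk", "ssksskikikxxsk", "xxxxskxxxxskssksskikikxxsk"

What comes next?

φ(xxxxskxxxxskssksskikikxxsk) expands symbol-by-symbol to ik ik ik ik xx sk ik ik ik ik xx sk xx xx sk xx xx sk s sk s sk ik ik xx sk; joining the 26 pieces gives the next term.

ikikikikxxskikikikikxxskxxxxskxxxxskssksskikikxxsk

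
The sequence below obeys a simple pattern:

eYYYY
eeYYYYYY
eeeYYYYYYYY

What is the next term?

eeeeYYYYYYYYYY

Reading off run lengths: e runs 1, 2, 3; Y runs 4, 6, 8 — each is linear in n, where the shown terms are n = 2, 3, 4.
For the next term, n = 5, so the run lengths are 4, 10.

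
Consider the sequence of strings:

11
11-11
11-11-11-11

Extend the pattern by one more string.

Each string is two copies of the previous one joined by '-'.
Doubling 11-11-11-11 with '-' between the halves:

11-11-11-11-11-11-11-11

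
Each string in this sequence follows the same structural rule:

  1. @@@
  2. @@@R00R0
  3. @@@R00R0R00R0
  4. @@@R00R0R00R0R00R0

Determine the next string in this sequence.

Every step adds R00R0 to the end: s(k+1) = s(k)·R00R0.
So the next term is @@@R00R0R00R0R00R0·R00R0.

@@@R00R0R00R0R00R0R00R0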